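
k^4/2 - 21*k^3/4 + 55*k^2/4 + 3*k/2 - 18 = (k/2 + 1/2)*(k - 6)*(k - 4)*(k - 3/2)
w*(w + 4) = w^2 + 4*w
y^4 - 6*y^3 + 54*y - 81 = (y - 3)^3*(y + 3)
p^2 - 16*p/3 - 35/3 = (p - 7)*(p + 5/3)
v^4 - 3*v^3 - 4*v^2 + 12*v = v*(v - 3)*(v - 2)*(v + 2)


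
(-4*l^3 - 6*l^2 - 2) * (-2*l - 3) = 8*l^4 + 24*l^3 + 18*l^2 + 4*l + 6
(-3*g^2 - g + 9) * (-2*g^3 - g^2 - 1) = 6*g^5 + 5*g^4 - 17*g^3 - 6*g^2 + g - 9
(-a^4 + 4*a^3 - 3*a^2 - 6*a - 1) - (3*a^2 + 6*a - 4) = -a^4 + 4*a^3 - 6*a^2 - 12*a + 3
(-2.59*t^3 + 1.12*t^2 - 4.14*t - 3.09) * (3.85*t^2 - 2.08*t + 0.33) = -9.9715*t^5 + 9.6992*t^4 - 19.1233*t^3 - 2.9157*t^2 + 5.061*t - 1.0197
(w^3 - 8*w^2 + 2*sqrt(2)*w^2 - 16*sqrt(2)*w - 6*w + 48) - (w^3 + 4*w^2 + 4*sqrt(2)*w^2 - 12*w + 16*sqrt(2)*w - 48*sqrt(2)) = -12*w^2 - 2*sqrt(2)*w^2 - 32*sqrt(2)*w + 6*w + 48 + 48*sqrt(2)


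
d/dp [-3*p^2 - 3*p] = -6*p - 3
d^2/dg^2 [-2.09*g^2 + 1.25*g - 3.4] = -4.18000000000000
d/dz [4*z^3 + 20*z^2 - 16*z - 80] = 12*z^2 + 40*z - 16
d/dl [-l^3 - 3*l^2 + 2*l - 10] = -3*l^2 - 6*l + 2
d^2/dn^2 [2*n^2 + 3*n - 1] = 4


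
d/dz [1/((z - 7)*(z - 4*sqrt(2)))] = ((7 - z)*(z - 4*sqrt(2))^2 + (-z + 4*sqrt(2))*(z - 7)^2)/((z - 7)^3*(z - 4*sqrt(2))^3)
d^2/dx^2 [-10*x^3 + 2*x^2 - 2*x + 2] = 4 - 60*x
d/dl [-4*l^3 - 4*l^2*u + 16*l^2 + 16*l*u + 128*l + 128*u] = -12*l^2 - 8*l*u + 32*l + 16*u + 128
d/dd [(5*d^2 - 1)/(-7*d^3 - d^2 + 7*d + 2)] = (35*d^4 + 14*d^2 + 18*d + 7)/(49*d^6 + 14*d^5 - 97*d^4 - 42*d^3 + 45*d^2 + 28*d + 4)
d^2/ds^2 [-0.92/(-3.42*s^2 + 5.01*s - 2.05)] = (-21.521376*s^2 + 31.526928*s + 0.92*(6.84*s - 5.01)*(13.68*s - 10.02) - 12.90024)/(3.42*s^2 - 5.01*s + 2.05)^3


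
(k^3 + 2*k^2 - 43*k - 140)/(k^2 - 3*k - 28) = k + 5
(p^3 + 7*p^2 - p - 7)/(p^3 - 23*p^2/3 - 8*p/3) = 3*(-p^3 - 7*p^2 + p + 7)/(p*(-3*p^2 + 23*p + 8))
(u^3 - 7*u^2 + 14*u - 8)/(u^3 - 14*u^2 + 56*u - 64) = (u - 1)/(u - 8)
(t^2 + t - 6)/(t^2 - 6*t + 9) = (t^2 + t - 6)/(t^2 - 6*t + 9)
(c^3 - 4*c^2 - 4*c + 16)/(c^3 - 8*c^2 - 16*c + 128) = (c^2 - 4)/(c^2 - 4*c - 32)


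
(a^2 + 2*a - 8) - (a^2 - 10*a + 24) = 12*a - 32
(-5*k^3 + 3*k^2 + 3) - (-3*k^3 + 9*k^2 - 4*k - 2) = -2*k^3 - 6*k^2 + 4*k + 5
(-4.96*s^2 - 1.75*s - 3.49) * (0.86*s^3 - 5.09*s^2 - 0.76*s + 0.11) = -4.2656*s^5 + 23.7414*s^4 + 9.6757*s^3 + 18.5485*s^2 + 2.4599*s - 0.3839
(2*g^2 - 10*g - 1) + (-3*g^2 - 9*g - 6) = -g^2 - 19*g - 7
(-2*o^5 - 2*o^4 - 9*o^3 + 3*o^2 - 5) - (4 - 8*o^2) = -2*o^5 - 2*o^4 - 9*o^3 + 11*o^2 - 9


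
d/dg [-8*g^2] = -16*g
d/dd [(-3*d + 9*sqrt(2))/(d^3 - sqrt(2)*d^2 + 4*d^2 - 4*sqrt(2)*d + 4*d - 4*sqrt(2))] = 6*(d^2 - 5*sqrt(2)*d - 2*sqrt(2) + 6)/(d^5 - 2*sqrt(2)*d^4 + 6*d^4 - 12*sqrt(2)*d^3 + 14*d^3 - 24*sqrt(2)*d^2 + 20*d^2 - 16*sqrt(2)*d + 24*d + 16)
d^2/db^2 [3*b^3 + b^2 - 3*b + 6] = 18*b + 2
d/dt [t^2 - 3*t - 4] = 2*t - 3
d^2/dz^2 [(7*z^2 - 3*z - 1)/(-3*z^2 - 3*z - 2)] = 2*(90*z^3 + 153*z^2 - 27*z - 43)/(27*z^6 + 81*z^5 + 135*z^4 + 135*z^3 + 90*z^2 + 36*z + 8)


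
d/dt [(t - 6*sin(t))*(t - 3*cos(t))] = (t - 6*sin(t))*(3*sin(t) + 1) - (t - 3*cos(t))*(6*cos(t) - 1)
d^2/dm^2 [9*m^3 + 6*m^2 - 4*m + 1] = 54*m + 12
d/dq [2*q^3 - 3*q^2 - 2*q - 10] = 6*q^2 - 6*q - 2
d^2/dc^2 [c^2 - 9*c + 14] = 2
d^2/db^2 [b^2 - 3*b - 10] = 2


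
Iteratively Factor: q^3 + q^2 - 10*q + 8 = (q + 4)*(q^2 - 3*q + 2) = (q - 1)*(q + 4)*(q - 2)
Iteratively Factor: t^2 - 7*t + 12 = (t - 4)*(t - 3)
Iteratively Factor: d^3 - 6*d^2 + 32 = (d + 2)*(d^2 - 8*d + 16) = (d - 4)*(d + 2)*(d - 4)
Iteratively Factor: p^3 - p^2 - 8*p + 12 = (p + 3)*(p^2 - 4*p + 4) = (p - 2)*(p + 3)*(p - 2)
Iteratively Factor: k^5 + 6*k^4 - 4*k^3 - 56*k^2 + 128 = (k + 4)*(k^4 + 2*k^3 - 12*k^2 - 8*k + 32) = (k + 4)^2*(k^3 - 2*k^2 - 4*k + 8) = (k - 2)*(k + 4)^2*(k^2 - 4) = (k - 2)*(k + 2)*(k + 4)^2*(k - 2)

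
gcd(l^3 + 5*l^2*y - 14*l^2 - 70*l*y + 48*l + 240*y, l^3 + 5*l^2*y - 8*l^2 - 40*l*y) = l^2 + 5*l*y - 8*l - 40*y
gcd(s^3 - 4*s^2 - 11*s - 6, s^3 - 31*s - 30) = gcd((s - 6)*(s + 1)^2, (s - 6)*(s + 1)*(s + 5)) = s^2 - 5*s - 6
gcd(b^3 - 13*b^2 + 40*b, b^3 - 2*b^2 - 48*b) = b^2 - 8*b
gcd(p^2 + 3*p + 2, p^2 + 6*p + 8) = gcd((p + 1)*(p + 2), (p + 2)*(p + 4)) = p + 2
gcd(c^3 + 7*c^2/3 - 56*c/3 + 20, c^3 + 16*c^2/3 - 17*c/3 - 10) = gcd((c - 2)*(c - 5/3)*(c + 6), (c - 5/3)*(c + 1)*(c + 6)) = c^2 + 13*c/3 - 10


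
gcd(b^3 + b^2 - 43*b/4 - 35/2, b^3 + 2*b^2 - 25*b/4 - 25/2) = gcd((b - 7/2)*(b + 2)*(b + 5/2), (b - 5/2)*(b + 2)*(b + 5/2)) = b^2 + 9*b/2 + 5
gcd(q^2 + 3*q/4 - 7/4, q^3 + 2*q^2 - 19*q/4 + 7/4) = q - 1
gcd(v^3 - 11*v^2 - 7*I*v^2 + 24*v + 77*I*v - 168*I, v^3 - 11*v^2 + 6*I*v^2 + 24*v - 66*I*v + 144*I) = v^2 - 11*v + 24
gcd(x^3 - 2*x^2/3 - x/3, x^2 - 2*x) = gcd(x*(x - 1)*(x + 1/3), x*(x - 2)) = x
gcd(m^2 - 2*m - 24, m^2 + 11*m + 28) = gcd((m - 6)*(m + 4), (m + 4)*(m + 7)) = m + 4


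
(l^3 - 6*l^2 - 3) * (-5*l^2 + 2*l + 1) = -5*l^5 + 32*l^4 - 11*l^3 + 9*l^2 - 6*l - 3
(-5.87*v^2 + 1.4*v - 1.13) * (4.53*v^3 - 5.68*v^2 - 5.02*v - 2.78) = -26.5911*v^5 + 39.6836*v^4 + 16.3965*v^3 + 15.709*v^2 + 1.7806*v + 3.1414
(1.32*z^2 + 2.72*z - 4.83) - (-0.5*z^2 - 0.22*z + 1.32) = 1.82*z^2 + 2.94*z - 6.15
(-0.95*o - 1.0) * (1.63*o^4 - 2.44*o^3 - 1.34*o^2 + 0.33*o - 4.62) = -1.5485*o^5 + 0.688*o^4 + 3.713*o^3 + 1.0265*o^2 + 4.059*o + 4.62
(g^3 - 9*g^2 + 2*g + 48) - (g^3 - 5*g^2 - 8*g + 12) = -4*g^2 + 10*g + 36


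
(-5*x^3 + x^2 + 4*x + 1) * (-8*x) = 40*x^4 - 8*x^3 - 32*x^2 - 8*x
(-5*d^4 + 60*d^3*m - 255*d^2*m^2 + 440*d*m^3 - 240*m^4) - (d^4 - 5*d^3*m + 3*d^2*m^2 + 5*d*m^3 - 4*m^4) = -6*d^4 + 65*d^3*m - 258*d^2*m^2 + 435*d*m^3 - 236*m^4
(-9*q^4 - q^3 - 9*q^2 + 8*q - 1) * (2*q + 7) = -18*q^5 - 65*q^4 - 25*q^3 - 47*q^2 + 54*q - 7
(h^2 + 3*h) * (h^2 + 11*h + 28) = h^4 + 14*h^3 + 61*h^2 + 84*h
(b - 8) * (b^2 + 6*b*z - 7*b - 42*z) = b^3 + 6*b^2*z - 15*b^2 - 90*b*z + 56*b + 336*z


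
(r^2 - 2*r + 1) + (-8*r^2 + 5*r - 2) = -7*r^2 + 3*r - 1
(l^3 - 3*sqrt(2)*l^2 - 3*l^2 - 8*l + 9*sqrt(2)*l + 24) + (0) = l^3 - 3*sqrt(2)*l^2 - 3*l^2 - 8*l + 9*sqrt(2)*l + 24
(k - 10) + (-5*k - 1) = -4*k - 11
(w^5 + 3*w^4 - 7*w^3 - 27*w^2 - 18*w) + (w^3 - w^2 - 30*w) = w^5 + 3*w^4 - 6*w^3 - 28*w^2 - 48*w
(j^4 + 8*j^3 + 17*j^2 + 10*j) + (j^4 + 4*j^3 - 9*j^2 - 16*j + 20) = 2*j^4 + 12*j^3 + 8*j^2 - 6*j + 20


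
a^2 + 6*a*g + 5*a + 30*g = (a + 5)*(a + 6*g)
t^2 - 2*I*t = t*(t - 2*I)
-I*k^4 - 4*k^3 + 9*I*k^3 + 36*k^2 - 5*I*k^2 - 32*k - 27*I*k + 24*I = (k - 8)*(k - 3*I)*(k - I)*(-I*k + I)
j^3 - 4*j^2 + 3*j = j*(j - 3)*(j - 1)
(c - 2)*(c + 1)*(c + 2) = c^3 + c^2 - 4*c - 4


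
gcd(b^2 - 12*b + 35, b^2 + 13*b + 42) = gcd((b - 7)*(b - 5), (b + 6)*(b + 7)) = 1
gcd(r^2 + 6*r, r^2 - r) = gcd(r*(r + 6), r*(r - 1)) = r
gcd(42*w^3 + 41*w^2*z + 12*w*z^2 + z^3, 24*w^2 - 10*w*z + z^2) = 1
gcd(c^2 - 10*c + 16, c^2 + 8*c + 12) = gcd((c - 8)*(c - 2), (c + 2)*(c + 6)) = 1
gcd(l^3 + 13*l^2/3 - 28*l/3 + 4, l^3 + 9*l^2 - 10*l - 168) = l + 6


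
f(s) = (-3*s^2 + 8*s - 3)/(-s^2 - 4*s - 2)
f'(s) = (8 - 6*s)/(-s^2 - 4*s - 2) + (2*s + 4)*(-3*s^2 + 8*s - 3)/(-s^2 - 4*s - 2)^2 = 2*(10*s^2 + 3*s - 14)/(s^4 + 8*s^3 + 20*s^2 + 16*s + 4)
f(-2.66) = -29.09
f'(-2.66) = 39.86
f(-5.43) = 13.81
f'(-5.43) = 5.55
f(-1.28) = -12.25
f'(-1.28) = -1.33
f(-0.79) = -20.89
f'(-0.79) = -70.54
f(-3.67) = 92.24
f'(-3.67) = 352.46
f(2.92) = 0.24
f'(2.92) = 0.32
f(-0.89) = -16.27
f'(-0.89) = -29.67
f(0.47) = -0.02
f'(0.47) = -1.23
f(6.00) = 1.02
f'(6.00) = 0.19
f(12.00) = 1.75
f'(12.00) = 0.08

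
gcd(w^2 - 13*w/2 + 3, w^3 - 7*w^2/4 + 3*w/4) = 1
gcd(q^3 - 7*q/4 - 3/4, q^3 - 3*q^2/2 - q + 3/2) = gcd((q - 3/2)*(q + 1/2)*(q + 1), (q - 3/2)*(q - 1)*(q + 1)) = q^2 - q/2 - 3/2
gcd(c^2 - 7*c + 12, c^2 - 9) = c - 3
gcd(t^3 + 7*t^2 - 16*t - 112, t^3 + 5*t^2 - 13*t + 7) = t + 7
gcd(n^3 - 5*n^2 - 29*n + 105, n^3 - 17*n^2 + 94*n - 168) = n - 7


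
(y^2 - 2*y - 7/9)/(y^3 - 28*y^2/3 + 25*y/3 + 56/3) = (y + 1/3)/(y^2 - 7*y - 8)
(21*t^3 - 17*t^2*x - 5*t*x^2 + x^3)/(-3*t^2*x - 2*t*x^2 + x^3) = (-21*t^3 + 17*t^2*x + 5*t*x^2 - x^3)/(x*(3*t^2 + 2*t*x - x^2))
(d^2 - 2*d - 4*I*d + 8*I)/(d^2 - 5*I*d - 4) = (d - 2)/(d - I)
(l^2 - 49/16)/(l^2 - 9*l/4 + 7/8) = (4*l + 7)/(2*(2*l - 1))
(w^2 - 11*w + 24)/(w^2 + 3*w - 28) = (w^2 - 11*w + 24)/(w^2 + 3*w - 28)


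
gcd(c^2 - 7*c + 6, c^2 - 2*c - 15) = 1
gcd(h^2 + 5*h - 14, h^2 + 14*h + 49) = h + 7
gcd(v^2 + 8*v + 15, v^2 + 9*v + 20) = v + 5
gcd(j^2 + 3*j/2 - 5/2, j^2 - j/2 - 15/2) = j + 5/2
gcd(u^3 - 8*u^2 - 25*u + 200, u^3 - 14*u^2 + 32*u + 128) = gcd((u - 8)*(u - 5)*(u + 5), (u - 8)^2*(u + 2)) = u - 8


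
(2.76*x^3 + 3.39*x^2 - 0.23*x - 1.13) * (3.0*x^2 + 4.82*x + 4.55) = 8.28*x^5 + 23.4732*x^4 + 28.2078*x^3 + 10.9259*x^2 - 6.4931*x - 5.1415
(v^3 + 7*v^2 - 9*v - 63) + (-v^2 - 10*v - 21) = v^3 + 6*v^2 - 19*v - 84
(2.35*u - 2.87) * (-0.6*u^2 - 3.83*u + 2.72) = -1.41*u^3 - 7.2785*u^2 + 17.3841*u - 7.8064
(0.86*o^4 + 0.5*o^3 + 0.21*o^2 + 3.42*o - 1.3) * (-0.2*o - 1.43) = -0.172*o^5 - 1.3298*o^4 - 0.757*o^3 - 0.9843*o^2 - 4.6306*o + 1.859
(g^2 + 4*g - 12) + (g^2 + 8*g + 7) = 2*g^2 + 12*g - 5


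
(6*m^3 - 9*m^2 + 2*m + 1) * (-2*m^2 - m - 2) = -12*m^5 + 12*m^4 - 7*m^3 + 14*m^2 - 5*m - 2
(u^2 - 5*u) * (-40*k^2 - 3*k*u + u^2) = -40*k^2*u^2 + 200*k^2*u - 3*k*u^3 + 15*k*u^2 + u^4 - 5*u^3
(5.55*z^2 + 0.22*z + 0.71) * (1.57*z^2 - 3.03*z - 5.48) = 8.7135*z^4 - 16.4711*z^3 - 29.9659*z^2 - 3.3569*z - 3.8908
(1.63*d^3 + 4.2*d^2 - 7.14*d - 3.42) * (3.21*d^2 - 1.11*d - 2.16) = 5.2323*d^5 + 11.6727*d^4 - 31.1022*d^3 - 12.1248*d^2 + 19.2186*d + 7.3872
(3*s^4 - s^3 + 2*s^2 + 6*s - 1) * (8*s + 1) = 24*s^5 - 5*s^4 + 15*s^3 + 50*s^2 - 2*s - 1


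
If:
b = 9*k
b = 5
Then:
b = 5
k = 5/9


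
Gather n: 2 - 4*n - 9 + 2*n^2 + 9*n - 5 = 2*n^2 + 5*n - 12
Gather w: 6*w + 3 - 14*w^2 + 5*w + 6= -14*w^2 + 11*w + 9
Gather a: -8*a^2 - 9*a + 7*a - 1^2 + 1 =-8*a^2 - 2*a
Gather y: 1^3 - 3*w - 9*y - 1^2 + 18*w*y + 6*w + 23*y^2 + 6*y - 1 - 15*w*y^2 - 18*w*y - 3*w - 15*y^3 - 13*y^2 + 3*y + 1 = -15*y^3 + y^2*(10 - 15*w)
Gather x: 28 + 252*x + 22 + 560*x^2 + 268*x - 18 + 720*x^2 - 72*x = 1280*x^2 + 448*x + 32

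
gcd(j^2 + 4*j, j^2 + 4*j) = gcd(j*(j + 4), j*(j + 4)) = j^2 + 4*j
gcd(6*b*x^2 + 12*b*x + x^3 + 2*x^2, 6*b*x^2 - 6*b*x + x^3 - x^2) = 6*b*x + x^2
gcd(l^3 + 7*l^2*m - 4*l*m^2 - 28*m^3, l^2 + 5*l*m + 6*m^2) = l + 2*m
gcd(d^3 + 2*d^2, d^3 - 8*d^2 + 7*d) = d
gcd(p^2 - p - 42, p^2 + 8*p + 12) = p + 6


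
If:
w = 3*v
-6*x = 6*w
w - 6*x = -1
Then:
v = -1/21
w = -1/7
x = 1/7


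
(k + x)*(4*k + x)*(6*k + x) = 24*k^3 + 34*k^2*x + 11*k*x^2 + x^3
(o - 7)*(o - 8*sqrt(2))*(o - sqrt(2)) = o^3 - 9*sqrt(2)*o^2 - 7*o^2 + 16*o + 63*sqrt(2)*o - 112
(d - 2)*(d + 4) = d^2 + 2*d - 8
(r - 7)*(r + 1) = r^2 - 6*r - 7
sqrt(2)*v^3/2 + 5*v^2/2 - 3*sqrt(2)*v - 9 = (v - 3*sqrt(2)/2)*(v + 3*sqrt(2))*(sqrt(2)*v/2 + 1)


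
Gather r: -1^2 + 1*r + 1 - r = 0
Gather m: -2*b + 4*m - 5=-2*b + 4*m - 5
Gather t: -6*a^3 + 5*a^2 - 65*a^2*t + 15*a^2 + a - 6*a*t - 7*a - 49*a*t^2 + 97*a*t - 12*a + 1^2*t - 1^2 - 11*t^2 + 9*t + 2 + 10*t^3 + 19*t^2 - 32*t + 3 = -6*a^3 + 20*a^2 - 18*a + 10*t^3 + t^2*(8 - 49*a) + t*(-65*a^2 + 91*a - 22) + 4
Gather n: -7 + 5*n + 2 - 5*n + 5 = 0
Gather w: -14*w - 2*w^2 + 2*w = -2*w^2 - 12*w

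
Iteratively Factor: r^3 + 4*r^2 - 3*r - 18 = (r - 2)*(r^2 + 6*r + 9) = (r - 2)*(r + 3)*(r + 3)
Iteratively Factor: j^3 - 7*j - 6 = (j + 2)*(j^2 - 2*j - 3) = (j - 3)*(j + 2)*(j + 1)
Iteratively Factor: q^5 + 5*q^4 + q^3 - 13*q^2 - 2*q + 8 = (q - 1)*(q^4 + 6*q^3 + 7*q^2 - 6*q - 8) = (q - 1)*(q + 4)*(q^3 + 2*q^2 - q - 2) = (q - 1)*(q + 2)*(q + 4)*(q^2 - 1) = (q - 1)*(q + 1)*(q + 2)*(q + 4)*(q - 1)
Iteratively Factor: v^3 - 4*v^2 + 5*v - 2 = (v - 1)*(v^2 - 3*v + 2) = (v - 1)^2*(v - 2)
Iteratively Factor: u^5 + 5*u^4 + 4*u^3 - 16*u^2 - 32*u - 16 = (u - 2)*(u^4 + 7*u^3 + 18*u^2 + 20*u + 8) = (u - 2)*(u + 2)*(u^3 + 5*u^2 + 8*u + 4) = (u - 2)*(u + 2)^2*(u^2 + 3*u + 2) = (u - 2)*(u + 1)*(u + 2)^2*(u + 2)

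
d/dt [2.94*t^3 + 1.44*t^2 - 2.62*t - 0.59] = 8.82*t^2 + 2.88*t - 2.62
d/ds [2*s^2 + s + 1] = 4*s + 1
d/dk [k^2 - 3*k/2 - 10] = 2*k - 3/2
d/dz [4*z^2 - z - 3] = 8*z - 1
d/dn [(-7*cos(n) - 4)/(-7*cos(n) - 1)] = 21*sin(n)/(7*cos(n) + 1)^2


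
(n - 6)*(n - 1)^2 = n^3 - 8*n^2 + 13*n - 6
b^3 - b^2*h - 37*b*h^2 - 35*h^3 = (b - 7*h)*(b + h)*(b + 5*h)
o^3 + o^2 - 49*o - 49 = (o - 7)*(o + 1)*(o + 7)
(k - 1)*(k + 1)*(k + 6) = k^3 + 6*k^2 - k - 6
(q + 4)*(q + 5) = q^2 + 9*q + 20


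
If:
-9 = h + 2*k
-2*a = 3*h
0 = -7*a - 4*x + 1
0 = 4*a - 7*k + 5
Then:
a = -219/10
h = 73/5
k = -59/5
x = 1543/40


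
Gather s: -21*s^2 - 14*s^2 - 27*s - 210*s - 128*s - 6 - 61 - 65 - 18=-35*s^2 - 365*s - 150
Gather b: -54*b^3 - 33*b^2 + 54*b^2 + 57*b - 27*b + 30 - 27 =-54*b^3 + 21*b^2 + 30*b + 3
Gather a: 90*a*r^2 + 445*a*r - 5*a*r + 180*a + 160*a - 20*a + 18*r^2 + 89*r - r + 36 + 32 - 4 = a*(90*r^2 + 440*r + 320) + 18*r^2 + 88*r + 64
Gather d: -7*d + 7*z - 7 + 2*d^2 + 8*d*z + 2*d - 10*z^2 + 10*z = 2*d^2 + d*(8*z - 5) - 10*z^2 + 17*z - 7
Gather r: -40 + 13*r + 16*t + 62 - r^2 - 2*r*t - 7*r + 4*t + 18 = -r^2 + r*(6 - 2*t) + 20*t + 40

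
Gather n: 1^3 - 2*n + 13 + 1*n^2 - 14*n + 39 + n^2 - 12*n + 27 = 2*n^2 - 28*n + 80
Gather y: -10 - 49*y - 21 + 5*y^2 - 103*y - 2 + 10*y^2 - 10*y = 15*y^2 - 162*y - 33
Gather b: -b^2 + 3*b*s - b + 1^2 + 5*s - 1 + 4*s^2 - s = -b^2 + b*(3*s - 1) + 4*s^2 + 4*s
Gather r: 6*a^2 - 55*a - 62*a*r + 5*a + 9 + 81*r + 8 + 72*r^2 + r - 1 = 6*a^2 - 50*a + 72*r^2 + r*(82 - 62*a) + 16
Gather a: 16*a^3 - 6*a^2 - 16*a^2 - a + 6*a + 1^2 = 16*a^3 - 22*a^2 + 5*a + 1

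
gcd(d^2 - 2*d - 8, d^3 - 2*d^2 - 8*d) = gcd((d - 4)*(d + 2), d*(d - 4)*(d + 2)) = d^2 - 2*d - 8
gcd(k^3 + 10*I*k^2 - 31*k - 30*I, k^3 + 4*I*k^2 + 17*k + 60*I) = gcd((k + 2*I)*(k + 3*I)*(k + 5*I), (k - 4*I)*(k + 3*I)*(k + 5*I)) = k^2 + 8*I*k - 15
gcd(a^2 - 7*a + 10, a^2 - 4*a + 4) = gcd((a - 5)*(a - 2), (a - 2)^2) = a - 2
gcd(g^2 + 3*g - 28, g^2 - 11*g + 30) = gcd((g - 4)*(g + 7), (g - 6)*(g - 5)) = 1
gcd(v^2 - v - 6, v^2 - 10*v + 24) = 1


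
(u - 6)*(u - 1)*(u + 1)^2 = u^4 - 5*u^3 - 7*u^2 + 5*u + 6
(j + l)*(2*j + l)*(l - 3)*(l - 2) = 2*j^2*l^2 - 10*j^2*l + 12*j^2 + 3*j*l^3 - 15*j*l^2 + 18*j*l + l^4 - 5*l^3 + 6*l^2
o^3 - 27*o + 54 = (o - 3)^2*(o + 6)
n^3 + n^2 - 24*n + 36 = (n - 3)*(n - 2)*(n + 6)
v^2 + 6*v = v*(v + 6)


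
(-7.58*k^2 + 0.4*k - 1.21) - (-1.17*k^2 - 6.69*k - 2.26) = -6.41*k^2 + 7.09*k + 1.05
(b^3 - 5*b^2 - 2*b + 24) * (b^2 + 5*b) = b^5 - 27*b^3 + 14*b^2 + 120*b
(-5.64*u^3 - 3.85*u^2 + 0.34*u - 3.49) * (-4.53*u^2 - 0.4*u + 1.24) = 25.5492*u^5 + 19.6965*u^4 - 6.9938*u^3 + 10.8997*u^2 + 1.8176*u - 4.3276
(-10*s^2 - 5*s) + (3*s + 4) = -10*s^2 - 2*s + 4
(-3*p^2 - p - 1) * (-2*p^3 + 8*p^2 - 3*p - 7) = 6*p^5 - 22*p^4 + 3*p^3 + 16*p^2 + 10*p + 7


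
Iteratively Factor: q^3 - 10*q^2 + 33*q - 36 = (q - 3)*(q^2 - 7*q + 12) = (q - 4)*(q - 3)*(q - 3)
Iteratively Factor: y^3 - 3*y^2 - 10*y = (y + 2)*(y^2 - 5*y) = y*(y + 2)*(y - 5)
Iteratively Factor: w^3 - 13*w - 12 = (w + 1)*(w^2 - w - 12) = (w + 1)*(w + 3)*(w - 4)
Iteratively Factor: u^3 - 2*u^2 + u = (u - 1)*(u^2 - u) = u*(u - 1)*(u - 1)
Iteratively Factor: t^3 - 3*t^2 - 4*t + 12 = (t - 2)*(t^2 - t - 6) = (t - 3)*(t - 2)*(t + 2)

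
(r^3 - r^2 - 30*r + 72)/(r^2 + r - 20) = (r^2 + 3*r - 18)/(r + 5)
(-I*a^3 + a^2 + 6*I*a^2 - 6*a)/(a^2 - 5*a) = (-I*a^2 + a + 6*I*a - 6)/(a - 5)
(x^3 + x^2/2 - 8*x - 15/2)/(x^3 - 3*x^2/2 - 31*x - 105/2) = (x^2 - 2*x - 3)/(x^2 - 4*x - 21)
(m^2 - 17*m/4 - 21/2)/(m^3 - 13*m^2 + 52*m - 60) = (m + 7/4)/(m^2 - 7*m + 10)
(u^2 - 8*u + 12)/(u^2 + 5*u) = (u^2 - 8*u + 12)/(u*(u + 5))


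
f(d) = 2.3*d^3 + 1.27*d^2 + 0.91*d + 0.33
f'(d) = 6.9*d^2 + 2.54*d + 0.91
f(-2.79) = -42.27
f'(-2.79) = 47.53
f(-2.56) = -32.26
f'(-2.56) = 39.63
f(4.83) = 293.51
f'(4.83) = 174.15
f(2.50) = 46.48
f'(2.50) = 50.38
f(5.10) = 343.10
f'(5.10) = 193.33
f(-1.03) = -1.77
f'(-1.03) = 5.61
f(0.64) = 2.04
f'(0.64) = 5.36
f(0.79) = 2.98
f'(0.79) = 7.22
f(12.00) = 4168.53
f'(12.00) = 1024.99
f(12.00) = 4168.53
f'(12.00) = 1024.99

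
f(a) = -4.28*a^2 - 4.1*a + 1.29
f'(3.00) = -29.78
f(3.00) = -49.53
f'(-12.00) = 98.62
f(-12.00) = -565.83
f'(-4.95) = 38.27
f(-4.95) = -83.29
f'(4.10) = -39.20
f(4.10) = -87.47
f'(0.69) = -10.01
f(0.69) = -3.58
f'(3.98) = -38.17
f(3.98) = -82.82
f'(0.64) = -9.58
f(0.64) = -3.09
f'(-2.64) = 18.50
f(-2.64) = -17.72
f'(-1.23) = 6.43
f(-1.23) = -0.14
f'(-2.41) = 16.53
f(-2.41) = -13.69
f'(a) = -8.56*a - 4.1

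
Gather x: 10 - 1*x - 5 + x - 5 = 0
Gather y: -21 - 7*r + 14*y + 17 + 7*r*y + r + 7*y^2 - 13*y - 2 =-6*r + 7*y^2 + y*(7*r + 1) - 6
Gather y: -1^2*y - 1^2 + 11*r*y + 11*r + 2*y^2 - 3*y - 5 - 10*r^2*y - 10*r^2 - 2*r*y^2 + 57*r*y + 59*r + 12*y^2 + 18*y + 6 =-10*r^2 + 70*r + y^2*(14 - 2*r) + y*(-10*r^2 + 68*r + 14)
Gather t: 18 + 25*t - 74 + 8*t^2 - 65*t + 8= 8*t^2 - 40*t - 48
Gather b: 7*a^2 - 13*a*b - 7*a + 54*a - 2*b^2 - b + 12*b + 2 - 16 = 7*a^2 + 47*a - 2*b^2 + b*(11 - 13*a) - 14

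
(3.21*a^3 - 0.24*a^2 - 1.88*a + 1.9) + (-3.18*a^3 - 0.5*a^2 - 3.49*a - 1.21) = 0.0299999999999998*a^3 - 0.74*a^2 - 5.37*a + 0.69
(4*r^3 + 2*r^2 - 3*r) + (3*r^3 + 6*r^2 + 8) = 7*r^3 + 8*r^2 - 3*r + 8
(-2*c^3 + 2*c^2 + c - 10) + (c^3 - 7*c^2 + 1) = -c^3 - 5*c^2 + c - 9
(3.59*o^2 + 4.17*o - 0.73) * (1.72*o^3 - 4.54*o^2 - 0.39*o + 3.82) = 6.1748*o^5 - 9.1262*o^4 - 21.5875*o^3 + 15.4017*o^2 + 16.2141*o - 2.7886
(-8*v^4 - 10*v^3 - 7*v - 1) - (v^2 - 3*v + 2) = -8*v^4 - 10*v^3 - v^2 - 4*v - 3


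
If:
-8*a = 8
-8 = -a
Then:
No Solution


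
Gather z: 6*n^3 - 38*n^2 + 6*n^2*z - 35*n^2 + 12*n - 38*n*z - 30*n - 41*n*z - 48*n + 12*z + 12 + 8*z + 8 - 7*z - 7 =6*n^3 - 73*n^2 - 66*n + z*(6*n^2 - 79*n + 13) + 13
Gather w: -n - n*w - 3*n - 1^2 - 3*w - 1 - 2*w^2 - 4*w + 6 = -4*n - 2*w^2 + w*(-n - 7) + 4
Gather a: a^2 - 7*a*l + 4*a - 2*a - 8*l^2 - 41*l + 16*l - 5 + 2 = a^2 + a*(2 - 7*l) - 8*l^2 - 25*l - 3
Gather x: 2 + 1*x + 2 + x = 2*x + 4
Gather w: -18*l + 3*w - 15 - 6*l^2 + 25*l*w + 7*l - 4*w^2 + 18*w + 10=-6*l^2 - 11*l - 4*w^2 + w*(25*l + 21) - 5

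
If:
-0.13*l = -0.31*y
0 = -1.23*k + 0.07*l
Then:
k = 0.135709818636648*y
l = 2.38461538461538*y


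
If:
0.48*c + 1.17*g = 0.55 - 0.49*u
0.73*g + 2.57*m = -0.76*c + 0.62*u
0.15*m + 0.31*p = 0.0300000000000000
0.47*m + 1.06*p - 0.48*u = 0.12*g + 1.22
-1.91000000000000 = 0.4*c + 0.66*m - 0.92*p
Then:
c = -2.49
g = 2.72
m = -0.75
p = 0.46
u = -2.94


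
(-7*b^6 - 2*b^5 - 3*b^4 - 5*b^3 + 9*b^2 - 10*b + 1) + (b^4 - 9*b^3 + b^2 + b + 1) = -7*b^6 - 2*b^5 - 2*b^4 - 14*b^3 + 10*b^2 - 9*b + 2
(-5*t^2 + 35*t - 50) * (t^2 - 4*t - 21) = -5*t^4 + 55*t^3 - 85*t^2 - 535*t + 1050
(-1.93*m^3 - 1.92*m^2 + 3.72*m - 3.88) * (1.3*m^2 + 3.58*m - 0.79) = -2.509*m^5 - 9.4054*m^4 - 0.512899999999999*m^3 + 9.7904*m^2 - 16.8292*m + 3.0652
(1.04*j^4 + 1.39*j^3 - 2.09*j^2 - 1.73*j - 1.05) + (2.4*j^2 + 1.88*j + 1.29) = 1.04*j^4 + 1.39*j^3 + 0.31*j^2 + 0.15*j + 0.24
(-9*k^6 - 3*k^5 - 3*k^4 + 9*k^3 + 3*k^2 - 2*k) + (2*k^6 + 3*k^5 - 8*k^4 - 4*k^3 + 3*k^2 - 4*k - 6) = -7*k^6 - 11*k^4 + 5*k^3 + 6*k^2 - 6*k - 6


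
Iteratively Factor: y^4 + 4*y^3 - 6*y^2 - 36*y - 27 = (y - 3)*(y^3 + 7*y^2 + 15*y + 9) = (y - 3)*(y + 1)*(y^2 + 6*y + 9) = (y - 3)*(y + 1)*(y + 3)*(y + 3)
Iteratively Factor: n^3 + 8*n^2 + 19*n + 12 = (n + 1)*(n^2 + 7*n + 12) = (n + 1)*(n + 3)*(n + 4)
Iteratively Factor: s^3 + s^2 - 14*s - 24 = (s + 3)*(s^2 - 2*s - 8) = (s - 4)*(s + 3)*(s + 2)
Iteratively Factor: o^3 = (o)*(o^2) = o^2*(o)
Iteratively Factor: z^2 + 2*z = (z)*(z + 2)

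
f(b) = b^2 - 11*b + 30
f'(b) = 2*b - 11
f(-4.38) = 97.36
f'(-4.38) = -19.76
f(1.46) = 16.07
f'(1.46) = -8.08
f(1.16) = 18.59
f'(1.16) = -8.68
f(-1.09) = 43.18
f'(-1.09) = -13.18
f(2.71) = 7.53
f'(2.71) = -5.58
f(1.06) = 19.46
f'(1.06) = -8.88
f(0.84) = 21.47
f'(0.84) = -9.32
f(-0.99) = 41.87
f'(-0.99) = -12.98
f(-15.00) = 420.00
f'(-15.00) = -41.00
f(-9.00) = 210.00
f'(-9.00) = -29.00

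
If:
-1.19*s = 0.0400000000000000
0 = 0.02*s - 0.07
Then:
No Solution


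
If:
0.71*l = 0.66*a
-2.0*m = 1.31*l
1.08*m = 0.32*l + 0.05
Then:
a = -0.05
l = -0.05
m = 0.03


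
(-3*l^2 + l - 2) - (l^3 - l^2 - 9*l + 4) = -l^3 - 2*l^2 + 10*l - 6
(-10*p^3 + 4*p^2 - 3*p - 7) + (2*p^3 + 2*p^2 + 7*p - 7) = -8*p^3 + 6*p^2 + 4*p - 14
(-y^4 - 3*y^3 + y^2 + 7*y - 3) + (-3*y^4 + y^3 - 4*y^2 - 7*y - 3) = -4*y^4 - 2*y^3 - 3*y^2 - 6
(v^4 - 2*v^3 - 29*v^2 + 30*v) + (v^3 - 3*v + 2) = v^4 - v^3 - 29*v^2 + 27*v + 2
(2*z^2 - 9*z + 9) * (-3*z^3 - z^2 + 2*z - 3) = -6*z^5 + 25*z^4 - 14*z^3 - 33*z^2 + 45*z - 27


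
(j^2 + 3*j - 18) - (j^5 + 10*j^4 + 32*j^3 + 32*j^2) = -j^5 - 10*j^4 - 32*j^3 - 31*j^2 + 3*j - 18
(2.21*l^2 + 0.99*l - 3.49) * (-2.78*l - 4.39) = -6.1438*l^3 - 12.4541*l^2 + 5.3561*l + 15.3211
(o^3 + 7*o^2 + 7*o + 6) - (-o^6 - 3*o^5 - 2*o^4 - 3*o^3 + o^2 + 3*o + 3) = o^6 + 3*o^5 + 2*o^4 + 4*o^3 + 6*o^2 + 4*o + 3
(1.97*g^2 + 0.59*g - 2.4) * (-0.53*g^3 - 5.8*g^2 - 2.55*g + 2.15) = -1.0441*g^5 - 11.7387*g^4 - 7.1735*g^3 + 16.651*g^2 + 7.3885*g - 5.16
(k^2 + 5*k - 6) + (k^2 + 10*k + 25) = 2*k^2 + 15*k + 19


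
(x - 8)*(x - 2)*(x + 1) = x^3 - 9*x^2 + 6*x + 16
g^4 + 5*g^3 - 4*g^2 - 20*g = g*(g - 2)*(g + 2)*(g + 5)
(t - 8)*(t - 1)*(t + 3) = t^3 - 6*t^2 - 19*t + 24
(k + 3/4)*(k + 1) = k^2 + 7*k/4 + 3/4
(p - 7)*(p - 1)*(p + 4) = p^3 - 4*p^2 - 25*p + 28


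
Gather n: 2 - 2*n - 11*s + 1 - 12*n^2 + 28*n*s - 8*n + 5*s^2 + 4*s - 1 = -12*n^2 + n*(28*s - 10) + 5*s^2 - 7*s + 2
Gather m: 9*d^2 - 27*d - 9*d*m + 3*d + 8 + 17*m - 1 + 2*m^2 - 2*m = 9*d^2 - 24*d + 2*m^2 + m*(15 - 9*d) + 7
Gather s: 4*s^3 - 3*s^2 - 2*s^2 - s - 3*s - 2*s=4*s^3 - 5*s^2 - 6*s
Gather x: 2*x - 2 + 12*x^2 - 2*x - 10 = 12*x^2 - 12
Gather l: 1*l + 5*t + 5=l + 5*t + 5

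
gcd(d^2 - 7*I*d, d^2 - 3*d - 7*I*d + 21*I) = d - 7*I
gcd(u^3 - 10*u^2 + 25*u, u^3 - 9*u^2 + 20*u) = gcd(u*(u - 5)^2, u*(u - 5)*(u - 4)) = u^2 - 5*u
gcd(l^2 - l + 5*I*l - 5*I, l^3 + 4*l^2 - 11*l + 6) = l - 1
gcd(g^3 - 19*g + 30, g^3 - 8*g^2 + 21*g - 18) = g^2 - 5*g + 6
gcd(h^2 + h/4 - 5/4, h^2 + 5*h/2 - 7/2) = h - 1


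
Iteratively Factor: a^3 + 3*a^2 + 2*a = (a)*(a^2 + 3*a + 2) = a*(a + 1)*(a + 2)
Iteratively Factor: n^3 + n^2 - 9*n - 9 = (n + 3)*(n^2 - 2*n - 3) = (n + 1)*(n + 3)*(n - 3)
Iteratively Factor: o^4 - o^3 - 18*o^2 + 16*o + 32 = (o - 4)*(o^3 + 3*o^2 - 6*o - 8) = (o - 4)*(o - 2)*(o^2 + 5*o + 4) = (o - 4)*(o - 2)*(o + 1)*(o + 4)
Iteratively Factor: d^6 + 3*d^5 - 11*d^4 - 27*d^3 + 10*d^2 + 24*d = (d + 2)*(d^5 + d^4 - 13*d^3 - d^2 + 12*d) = d*(d + 2)*(d^4 + d^3 - 13*d^2 - d + 12) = d*(d + 1)*(d + 2)*(d^3 - 13*d + 12) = d*(d + 1)*(d + 2)*(d + 4)*(d^2 - 4*d + 3) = d*(d - 3)*(d + 1)*(d + 2)*(d + 4)*(d - 1)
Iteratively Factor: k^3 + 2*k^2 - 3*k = (k - 1)*(k^2 + 3*k) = (k - 1)*(k + 3)*(k)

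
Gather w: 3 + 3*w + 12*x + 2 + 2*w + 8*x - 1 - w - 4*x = 4*w + 16*x + 4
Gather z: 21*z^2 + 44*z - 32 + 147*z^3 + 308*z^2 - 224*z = 147*z^3 + 329*z^2 - 180*z - 32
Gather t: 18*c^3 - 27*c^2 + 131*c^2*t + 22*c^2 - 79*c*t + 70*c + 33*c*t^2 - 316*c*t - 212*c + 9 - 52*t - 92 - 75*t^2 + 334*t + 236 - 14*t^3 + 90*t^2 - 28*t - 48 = 18*c^3 - 5*c^2 - 142*c - 14*t^3 + t^2*(33*c + 15) + t*(131*c^2 - 395*c + 254) + 105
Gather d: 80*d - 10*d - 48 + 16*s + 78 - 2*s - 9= 70*d + 14*s + 21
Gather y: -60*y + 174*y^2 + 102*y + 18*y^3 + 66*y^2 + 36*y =18*y^3 + 240*y^2 + 78*y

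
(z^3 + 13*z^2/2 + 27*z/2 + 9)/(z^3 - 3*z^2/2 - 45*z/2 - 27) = (z + 2)/(z - 6)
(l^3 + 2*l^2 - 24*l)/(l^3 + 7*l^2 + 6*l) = (l - 4)/(l + 1)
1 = 1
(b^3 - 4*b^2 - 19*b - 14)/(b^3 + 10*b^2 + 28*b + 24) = (b^2 - 6*b - 7)/(b^2 + 8*b + 12)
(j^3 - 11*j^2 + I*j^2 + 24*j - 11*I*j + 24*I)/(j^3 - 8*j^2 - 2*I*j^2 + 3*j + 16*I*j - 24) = (j - 3)/(j - 3*I)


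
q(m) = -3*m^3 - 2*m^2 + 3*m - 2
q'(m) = -9*m^2 - 4*m + 3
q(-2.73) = 35.94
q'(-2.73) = -53.16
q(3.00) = -92.00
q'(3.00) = -90.00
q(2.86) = -79.96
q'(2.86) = -82.06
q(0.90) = -3.11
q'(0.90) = -7.89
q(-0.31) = -3.03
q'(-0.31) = 3.38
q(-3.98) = 143.51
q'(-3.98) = -123.64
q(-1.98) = 7.51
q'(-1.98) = -24.36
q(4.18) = -243.51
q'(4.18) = -170.97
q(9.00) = -2324.00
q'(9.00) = -762.00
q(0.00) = -2.00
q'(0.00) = 3.00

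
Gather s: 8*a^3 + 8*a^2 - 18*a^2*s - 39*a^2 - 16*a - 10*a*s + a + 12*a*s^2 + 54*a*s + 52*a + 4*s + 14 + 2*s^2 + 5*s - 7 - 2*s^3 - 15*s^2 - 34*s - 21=8*a^3 - 31*a^2 + 37*a - 2*s^3 + s^2*(12*a - 13) + s*(-18*a^2 + 44*a - 25) - 14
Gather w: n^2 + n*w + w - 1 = n^2 + w*(n + 1) - 1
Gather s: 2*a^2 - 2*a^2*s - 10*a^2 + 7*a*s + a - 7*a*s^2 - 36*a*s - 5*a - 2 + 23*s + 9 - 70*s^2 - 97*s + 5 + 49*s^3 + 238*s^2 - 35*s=-8*a^2 - 4*a + 49*s^3 + s^2*(168 - 7*a) + s*(-2*a^2 - 29*a - 109) + 12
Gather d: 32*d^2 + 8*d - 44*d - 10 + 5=32*d^2 - 36*d - 5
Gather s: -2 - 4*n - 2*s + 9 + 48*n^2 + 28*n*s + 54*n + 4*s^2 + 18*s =48*n^2 + 50*n + 4*s^2 + s*(28*n + 16) + 7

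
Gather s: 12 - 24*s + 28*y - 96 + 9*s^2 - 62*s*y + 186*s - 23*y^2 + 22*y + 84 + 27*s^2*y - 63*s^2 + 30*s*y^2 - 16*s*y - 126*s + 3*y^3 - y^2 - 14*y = s^2*(27*y - 54) + s*(30*y^2 - 78*y + 36) + 3*y^3 - 24*y^2 + 36*y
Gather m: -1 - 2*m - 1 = -2*m - 2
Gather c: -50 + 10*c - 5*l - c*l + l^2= c*(10 - l) + l^2 - 5*l - 50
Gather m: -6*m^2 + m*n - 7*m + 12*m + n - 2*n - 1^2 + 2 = -6*m^2 + m*(n + 5) - n + 1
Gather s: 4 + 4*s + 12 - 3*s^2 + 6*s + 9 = -3*s^2 + 10*s + 25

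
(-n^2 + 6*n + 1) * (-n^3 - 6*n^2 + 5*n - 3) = n^5 - 42*n^3 + 27*n^2 - 13*n - 3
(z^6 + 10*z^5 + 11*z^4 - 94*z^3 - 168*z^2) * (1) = z^6 + 10*z^5 + 11*z^4 - 94*z^3 - 168*z^2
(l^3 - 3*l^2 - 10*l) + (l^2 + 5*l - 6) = l^3 - 2*l^2 - 5*l - 6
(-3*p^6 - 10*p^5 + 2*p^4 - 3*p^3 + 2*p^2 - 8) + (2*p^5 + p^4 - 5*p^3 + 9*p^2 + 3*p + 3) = -3*p^6 - 8*p^5 + 3*p^4 - 8*p^3 + 11*p^2 + 3*p - 5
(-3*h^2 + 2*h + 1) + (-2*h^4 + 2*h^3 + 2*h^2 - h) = -2*h^4 + 2*h^3 - h^2 + h + 1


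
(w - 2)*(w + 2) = w^2 - 4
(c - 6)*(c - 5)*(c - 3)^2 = c^4 - 17*c^3 + 105*c^2 - 279*c + 270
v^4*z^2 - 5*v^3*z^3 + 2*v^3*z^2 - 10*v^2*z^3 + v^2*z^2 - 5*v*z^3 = v*(v - 5*z)*(v*z + z)^2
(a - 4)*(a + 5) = a^2 + a - 20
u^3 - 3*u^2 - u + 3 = (u - 3)*(u - 1)*(u + 1)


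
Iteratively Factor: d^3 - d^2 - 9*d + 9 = (d + 3)*(d^2 - 4*d + 3) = (d - 1)*(d + 3)*(d - 3)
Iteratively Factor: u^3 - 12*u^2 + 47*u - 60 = (u - 5)*(u^2 - 7*u + 12) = (u - 5)*(u - 3)*(u - 4)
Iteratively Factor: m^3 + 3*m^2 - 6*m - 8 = (m + 4)*(m^2 - m - 2) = (m - 2)*(m + 4)*(m + 1)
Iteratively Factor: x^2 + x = (x)*(x + 1)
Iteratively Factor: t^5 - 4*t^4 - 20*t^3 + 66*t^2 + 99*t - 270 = (t - 5)*(t^4 + t^3 - 15*t^2 - 9*t + 54) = (t - 5)*(t - 3)*(t^3 + 4*t^2 - 3*t - 18) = (t - 5)*(t - 3)*(t + 3)*(t^2 + t - 6) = (t - 5)*(t - 3)*(t - 2)*(t + 3)*(t + 3)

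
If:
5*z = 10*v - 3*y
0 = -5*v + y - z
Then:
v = -8*z/5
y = -7*z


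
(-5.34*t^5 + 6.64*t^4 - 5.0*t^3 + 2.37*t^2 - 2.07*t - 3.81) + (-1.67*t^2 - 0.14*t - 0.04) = -5.34*t^5 + 6.64*t^4 - 5.0*t^3 + 0.7*t^2 - 2.21*t - 3.85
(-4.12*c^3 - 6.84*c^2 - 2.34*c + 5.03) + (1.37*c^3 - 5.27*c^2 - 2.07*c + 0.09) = -2.75*c^3 - 12.11*c^2 - 4.41*c + 5.12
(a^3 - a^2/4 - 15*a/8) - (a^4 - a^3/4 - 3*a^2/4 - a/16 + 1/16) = -a^4 + 5*a^3/4 + a^2/2 - 29*a/16 - 1/16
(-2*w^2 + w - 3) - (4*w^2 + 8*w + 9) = -6*w^2 - 7*w - 12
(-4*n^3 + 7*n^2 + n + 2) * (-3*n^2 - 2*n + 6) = 12*n^5 - 13*n^4 - 41*n^3 + 34*n^2 + 2*n + 12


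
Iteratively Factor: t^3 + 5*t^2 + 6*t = (t + 2)*(t^2 + 3*t) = t*(t + 2)*(t + 3)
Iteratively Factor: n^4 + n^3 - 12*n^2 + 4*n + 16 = (n - 2)*(n^3 + 3*n^2 - 6*n - 8) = (n - 2)^2*(n^2 + 5*n + 4) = (n - 2)^2*(n + 4)*(n + 1)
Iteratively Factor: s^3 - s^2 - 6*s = (s - 3)*(s^2 + 2*s) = (s - 3)*(s + 2)*(s)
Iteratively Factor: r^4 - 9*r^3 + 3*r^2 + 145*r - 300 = (r - 5)*(r^3 - 4*r^2 - 17*r + 60) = (r - 5)*(r - 3)*(r^2 - r - 20) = (r - 5)*(r - 3)*(r + 4)*(r - 5)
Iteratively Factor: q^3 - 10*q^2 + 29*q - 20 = (q - 5)*(q^2 - 5*q + 4) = (q - 5)*(q - 4)*(q - 1)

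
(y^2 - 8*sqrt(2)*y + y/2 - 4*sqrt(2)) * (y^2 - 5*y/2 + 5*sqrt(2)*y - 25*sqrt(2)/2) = y^4 - 3*sqrt(2)*y^3 - 2*y^3 - 325*y^2/4 + 6*sqrt(2)*y^2 + 15*sqrt(2)*y/4 + 160*y + 100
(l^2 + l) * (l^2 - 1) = l^4 + l^3 - l^2 - l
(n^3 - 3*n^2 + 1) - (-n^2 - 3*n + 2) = n^3 - 2*n^2 + 3*n - 1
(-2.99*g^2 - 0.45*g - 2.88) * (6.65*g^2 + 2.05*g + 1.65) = -19.8835*g^4 - 9.122*g^3 - 25.008*g^2 - 6.6465*g - 4.752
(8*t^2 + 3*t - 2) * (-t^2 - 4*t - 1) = -8*t^4 - 35*t^3 - 18*t^2 + 5*t + 2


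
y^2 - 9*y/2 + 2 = (y - 4)*(y - 1/2)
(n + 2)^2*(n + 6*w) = n^3 + 6*n^2*w + 4*n^2 + 24*n*w + 4*n + 24*w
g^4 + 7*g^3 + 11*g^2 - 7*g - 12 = (g - 1)*(g + 1)*(g + 3)*(g + 4)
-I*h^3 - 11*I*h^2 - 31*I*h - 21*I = (h + 3)*(h + 7)*(-I*h - I)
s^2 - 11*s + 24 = (s - 8)*(s - 3)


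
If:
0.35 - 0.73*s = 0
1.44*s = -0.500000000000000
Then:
No Solution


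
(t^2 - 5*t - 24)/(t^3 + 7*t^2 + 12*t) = (t - 8)/(t*(t + 4))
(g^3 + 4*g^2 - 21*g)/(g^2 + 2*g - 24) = g*(g^2 + 4*g - 21)/(g^2 + 2*g - 24)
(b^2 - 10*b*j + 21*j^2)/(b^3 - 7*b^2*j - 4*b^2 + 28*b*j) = (b - 3*j)/(b*(b - 4))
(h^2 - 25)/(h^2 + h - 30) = (h + 5)/(h + 6)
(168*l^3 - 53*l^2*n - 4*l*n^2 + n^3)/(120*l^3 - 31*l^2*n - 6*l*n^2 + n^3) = (7*l + n)/(5*l + n)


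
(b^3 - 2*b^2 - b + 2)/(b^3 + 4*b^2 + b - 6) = (b^2 - b - 2)/(b^2 + 5*b + 6)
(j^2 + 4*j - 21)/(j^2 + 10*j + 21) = (j - 3)/(j + 3)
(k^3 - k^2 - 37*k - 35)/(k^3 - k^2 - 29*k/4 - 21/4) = 4*(k^2 - 2*k - 35)/(4*k^2 - 8*k - 21)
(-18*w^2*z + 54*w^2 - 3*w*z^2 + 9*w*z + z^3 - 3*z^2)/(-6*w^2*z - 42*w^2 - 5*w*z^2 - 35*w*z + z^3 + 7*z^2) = (3*w*z - 9*w + z^2 - 3*z)/(w*z + 7*w + z^2 + 7*z)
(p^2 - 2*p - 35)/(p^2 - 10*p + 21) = (p + 5)/(p - 3)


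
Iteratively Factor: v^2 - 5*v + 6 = (v - 3)*(v - 2)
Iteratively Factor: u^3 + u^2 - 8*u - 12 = (u - 3)*(u^2 + 4*u + 4) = (u - 3)*(u + 2)*(u + 2)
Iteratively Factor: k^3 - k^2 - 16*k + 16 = (k - 1)*(k^2 - 16) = (k - 1)*(k + 4)*(k - 4)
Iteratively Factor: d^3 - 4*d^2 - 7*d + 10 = (d + 2)*(d^2 - 6*d + 5) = (d - 1)*(d + 2)*(d - 5)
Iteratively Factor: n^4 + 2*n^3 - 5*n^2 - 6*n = (n + 1)*(n^3 + n^2 - 6*n) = (n + 1)*(n + 3)*(n^2 - 2*n) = n*(n + 1)*(n + 3)*(n - 2)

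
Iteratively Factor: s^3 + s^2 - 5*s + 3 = (s + 3)*(s^2 - 2*s + 1) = (s - 1)*(s + 3)*(s - 1)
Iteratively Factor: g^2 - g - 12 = (g - 4)*(g + 3)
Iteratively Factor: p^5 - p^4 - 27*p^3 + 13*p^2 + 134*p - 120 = (p - 2)*(p^4 + p^3 - 25*p^2 - 37*p + 60) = (p - 5)*(p - 2)*(p^3 + 6*p^2 + 5*p - 12) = (p - 5)*(p - 2)*(p + 3)*(p^2 + 3*p - 4) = (p - 5)*(p - 2)*(p + 3)*(p + 4)*(p - 1)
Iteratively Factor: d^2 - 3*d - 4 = (d + 1)*(d - 4)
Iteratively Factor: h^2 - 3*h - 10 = (h + 2)*(h - 5)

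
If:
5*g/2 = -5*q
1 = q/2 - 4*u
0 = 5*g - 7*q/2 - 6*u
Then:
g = -4/19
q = 2/19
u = -9/38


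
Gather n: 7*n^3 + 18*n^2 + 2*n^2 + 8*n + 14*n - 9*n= 7*n^3 + 20*n^2 + 13*n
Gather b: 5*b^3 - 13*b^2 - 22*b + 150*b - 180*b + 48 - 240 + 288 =5*b^3 - 13*b^2 - 52*b + 96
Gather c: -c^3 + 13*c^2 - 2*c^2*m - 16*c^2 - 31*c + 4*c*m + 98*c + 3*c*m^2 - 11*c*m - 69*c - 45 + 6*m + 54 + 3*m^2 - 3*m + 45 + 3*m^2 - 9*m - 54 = -c^3 + c^2*(-2*m - 3) + c*(3*m^2 - 7*m - 2) + 6*m^2 - 6*m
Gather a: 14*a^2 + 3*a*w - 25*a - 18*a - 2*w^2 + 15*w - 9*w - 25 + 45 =14*a^2 + a*(3*w - 43) - 2*w^2 + 6*w + 20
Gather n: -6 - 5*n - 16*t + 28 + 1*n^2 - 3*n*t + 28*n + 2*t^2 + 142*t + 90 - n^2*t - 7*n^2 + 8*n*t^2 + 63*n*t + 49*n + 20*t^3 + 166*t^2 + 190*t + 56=n^2*(-t - 6) + n*(8*t^2 + 60*t + 72) + 20*t^3 + 168*t^2 + 316*t + 168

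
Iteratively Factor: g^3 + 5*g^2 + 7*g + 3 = (g + 1)*(g^2 + 4*g + 3) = (g + 1)*(g + 3)*(g + 1)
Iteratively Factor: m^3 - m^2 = (m)*(m^2 - m) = m^2*(m - 1)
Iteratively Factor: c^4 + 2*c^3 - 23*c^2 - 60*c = (c - 5)*(c^3 + 7*c^2 + 12*c) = (c - 5)*(c + 3)*(c^2 + 4*c) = (c - 5)*(c + 3)*(c + 4)*(c)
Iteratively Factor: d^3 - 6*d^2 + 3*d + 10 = (d - 5)*(d^2 - d - 2) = (d - 5)*(d + 1)*(d - 2)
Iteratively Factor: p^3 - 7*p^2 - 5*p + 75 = (p - 5)*(p^2 - 2*p - 15) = (p - 5)^2*(p + 3)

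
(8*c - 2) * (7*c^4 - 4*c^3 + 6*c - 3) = 56*c^5 - 46*c^4 + 8*c^3 + 48*c^2 - 36*c + 6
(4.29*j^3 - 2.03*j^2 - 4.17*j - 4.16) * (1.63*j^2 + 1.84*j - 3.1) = 6.9927*j^5 + 4.5847*j^4 - 23.8313*j^3 - 8.1606*j^2 + 5.2726*j + 12.896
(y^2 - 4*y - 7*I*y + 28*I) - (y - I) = y^2 - 5*y - 7*I*y + 29*I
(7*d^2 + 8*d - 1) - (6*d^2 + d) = d^2 + 7*d - 1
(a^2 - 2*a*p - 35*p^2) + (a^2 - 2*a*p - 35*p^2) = 2*a^2 - 4*a*p - 70*p^2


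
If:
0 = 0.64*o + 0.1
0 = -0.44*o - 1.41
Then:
No Solution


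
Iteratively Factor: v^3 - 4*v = (v + 2)*(v^2 - 2*v) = (v - 2)*(v + 2)*(v)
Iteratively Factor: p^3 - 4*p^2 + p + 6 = (p - 3)*(p^2 - p - 2) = (p - 3)*(p - 2)*(p + 1)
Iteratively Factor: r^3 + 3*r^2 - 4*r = (r - 1)*(r^2 + 4*r) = (r - 1)*(r + 4)*(r)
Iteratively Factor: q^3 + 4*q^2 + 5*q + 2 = (q + 1)*(q^2 + 3*q + 2) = (q + 1)*(q + 2)*(q + 1)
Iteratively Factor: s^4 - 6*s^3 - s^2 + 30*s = (s + 2)*(s^3 - 8*s^2 + 15*s) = s*(s + 2)*(s^2 - 8*s + 15) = s*(s - 5)*(s + 2)*(s - 3)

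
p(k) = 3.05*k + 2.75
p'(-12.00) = 3.05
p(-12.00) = -33.85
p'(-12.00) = 3.05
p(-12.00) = -33.85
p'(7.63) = 3.05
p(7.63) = 26.02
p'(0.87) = 3.05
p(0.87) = 5.40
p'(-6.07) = 3.05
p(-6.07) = -15.76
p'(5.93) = 3.05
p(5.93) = 20.84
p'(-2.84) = 3.05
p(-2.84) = -5.91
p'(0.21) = 3.05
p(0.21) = 3.39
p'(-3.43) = 3.05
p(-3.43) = -7.71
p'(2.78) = 3.05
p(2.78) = 11.23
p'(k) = 3.05000000000000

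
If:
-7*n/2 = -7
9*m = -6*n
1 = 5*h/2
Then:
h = 2/5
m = -4/3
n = 2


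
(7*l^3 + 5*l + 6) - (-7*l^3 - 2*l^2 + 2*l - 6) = 14*l^3 + 2*l^2 + 3*l + 12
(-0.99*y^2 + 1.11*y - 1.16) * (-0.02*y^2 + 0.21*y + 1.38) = 0.0198*y^4 - 0.2301*y^3 - 1.1099*y^2 + 1.2882*y - 1.6008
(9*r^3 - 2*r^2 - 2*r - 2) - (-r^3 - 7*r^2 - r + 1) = 10*r^3 + 5*r^2 - r - 3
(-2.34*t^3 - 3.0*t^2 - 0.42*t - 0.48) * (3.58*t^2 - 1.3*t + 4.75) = -8.3772*t^5 - 7.698*t^4 - 8.7186*t^3 - 15.4224*t^2 - 1.371*t - 2.28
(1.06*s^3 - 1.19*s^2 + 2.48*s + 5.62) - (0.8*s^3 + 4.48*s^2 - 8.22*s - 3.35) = 0.26*s^3 - 5.67*s^2 + 10.7*s + 8.97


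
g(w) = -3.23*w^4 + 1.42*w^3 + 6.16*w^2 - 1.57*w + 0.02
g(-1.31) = -0.06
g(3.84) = -537.08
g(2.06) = -22.83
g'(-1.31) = 18.65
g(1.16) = 2.86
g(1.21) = 2.73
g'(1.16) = -1.71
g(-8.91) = -20858.37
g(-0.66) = 2.72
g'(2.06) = -71.06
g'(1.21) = -3.31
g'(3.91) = -660.58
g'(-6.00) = 2868.59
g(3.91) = -582.00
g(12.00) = -63655.30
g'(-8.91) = 9365.79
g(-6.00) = -4261.60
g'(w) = -12.92*w^3 + 4.26*w^2 + 12.32*w - 1.57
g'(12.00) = -21566.05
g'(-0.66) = -4.13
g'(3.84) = -623.02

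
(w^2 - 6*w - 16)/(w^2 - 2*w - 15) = (-w^2 + 6*w + 16)/(-w^2 + 2*w + 15)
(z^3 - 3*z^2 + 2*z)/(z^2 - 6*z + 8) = z*(z - 1)/(z - 4)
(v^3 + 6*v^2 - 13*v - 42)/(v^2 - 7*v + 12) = (v^2 + 9*v + 14)/(v - 4)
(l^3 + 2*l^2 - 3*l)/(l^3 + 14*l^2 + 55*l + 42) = l*(l^2 + 2*l - 3)/(l^3 + 14*l^2 + 55*l + 42)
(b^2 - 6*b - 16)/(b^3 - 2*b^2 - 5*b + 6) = (b - 8)/(b^2 - 4*b + 3)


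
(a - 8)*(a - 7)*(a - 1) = a^3 - 16*a^2 + 71*a - 56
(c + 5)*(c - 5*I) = c^2 + 5*c - 5*I*c - 25*I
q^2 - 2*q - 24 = (q - 6)*(q + 4)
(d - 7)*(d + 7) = d^2 - 49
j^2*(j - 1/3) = j^3 - j^2/3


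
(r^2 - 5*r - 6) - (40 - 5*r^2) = 6*r^2 - 5*r - 46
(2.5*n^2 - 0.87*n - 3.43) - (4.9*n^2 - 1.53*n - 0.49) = -2.4*n^2 + 0.66*n - 2.94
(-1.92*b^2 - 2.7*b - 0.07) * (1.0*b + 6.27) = -1.92*b^3 - 14.7384*b^2 - 16.999*b - 0.4389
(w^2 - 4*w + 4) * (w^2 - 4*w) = w^4 - 8*w^3 + 20*w^2 - 16*w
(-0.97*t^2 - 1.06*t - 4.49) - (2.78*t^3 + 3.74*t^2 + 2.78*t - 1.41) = -2.78*t^3 - 4.71*t^2 - 3.84*t - 3.08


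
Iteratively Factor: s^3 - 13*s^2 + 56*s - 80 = (s - 5)*(s^2 - 8*s + 16) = (s - 5)*(s - 4)*(s - 4)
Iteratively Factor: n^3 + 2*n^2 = (n)*(n^2 + 2*n) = n*(n + 2)*(n)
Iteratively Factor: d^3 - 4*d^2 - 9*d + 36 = (d + 3)*(d^2 - 7*d + 12) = (d - 4)*(d + 3)*(d - 3)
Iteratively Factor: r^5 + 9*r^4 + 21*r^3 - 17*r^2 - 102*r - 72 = (r - 2)*(r^4 + 11*r^3 + 43*r^2 + 69*r + 36) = (r - 2)*(r + 1)*(r^3 + 10*r^2 + 33*r + 36) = (r - 2)*(r + 1)*(r + 3)*(r^2 + 7*r + 12) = (r - 2)*(r + 1)*(r + 3)*(r + 4)*(r + 3)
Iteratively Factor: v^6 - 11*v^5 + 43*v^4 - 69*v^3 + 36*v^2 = (v - 1)*(v^5 - 10*v^4 + 33*v^3 - 36*v^2) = v*(v - 1)*(v^4 - 10*v^3 + 33*v^2 - 36*v) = v*(v - 3)*(v - 1)*(v^3 - 7*v^2 + 12*v) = v*(v - 3)^2*(v - 1)*(v^2 - 4*v) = v*(v - 4)*(v - 3)^2*(v - 1)*(v)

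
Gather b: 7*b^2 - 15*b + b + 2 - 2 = 7*b^2 - 14*b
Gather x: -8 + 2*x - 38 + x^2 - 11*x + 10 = x^2 - 9*x - 36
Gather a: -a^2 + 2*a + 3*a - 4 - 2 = -a^2 + 5*a - 6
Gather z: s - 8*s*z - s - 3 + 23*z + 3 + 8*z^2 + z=8*z^2 + z*(24 - 8*s)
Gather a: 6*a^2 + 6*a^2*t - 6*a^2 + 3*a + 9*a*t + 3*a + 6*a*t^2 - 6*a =6*a^2*t + a*(6*t^2 + 9*t)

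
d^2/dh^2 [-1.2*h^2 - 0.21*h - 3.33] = -2.40000000000000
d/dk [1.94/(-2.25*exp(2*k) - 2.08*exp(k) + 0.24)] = (8.73*exp(k) + 4.0352)*exp(k)/(2.25*exp(2*k) + 2.08*exp(k) - 0.24)^2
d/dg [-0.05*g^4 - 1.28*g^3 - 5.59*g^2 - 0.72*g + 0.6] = -0.2*g^3 - 3.84*g^2 - 11.18*g - 0.72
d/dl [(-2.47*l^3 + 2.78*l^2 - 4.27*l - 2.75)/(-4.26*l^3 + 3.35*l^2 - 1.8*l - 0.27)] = (-3.5527136788005e-15*l^5 + 3.56829999999999*l^4 - 27.4884*l^3 - 23.8438*l^2 + 16.9238*l - 3.7971)/(18.1476*l^6 - 28.542*l^5 + 26.5585*l^4 - 9.7596*l^3 + 1.431*l^2 + 0.972*l + 0.0729)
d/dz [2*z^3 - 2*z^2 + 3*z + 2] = 6*z^2 - 4*z + 3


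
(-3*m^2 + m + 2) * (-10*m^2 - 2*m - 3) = 30*m^4 - 4*m^3 - 13*m^2 - 7*m - 6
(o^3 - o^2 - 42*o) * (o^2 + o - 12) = o^5 - 55*o^3 - 30*o^2 + 504*o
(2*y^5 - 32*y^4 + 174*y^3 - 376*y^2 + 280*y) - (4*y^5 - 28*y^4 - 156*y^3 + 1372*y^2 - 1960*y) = -2*y^5 - 4*y^4 + 330*y^3 - 1748*y^2 + 2240*y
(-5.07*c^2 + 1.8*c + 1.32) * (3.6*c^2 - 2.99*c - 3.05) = -18.252*c^4 + 21.6393*c^3 + 14.8335*c^2 - 9.4368*c - 4.026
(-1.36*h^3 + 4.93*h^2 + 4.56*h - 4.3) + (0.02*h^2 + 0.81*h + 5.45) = -1.36*h^3 + 4.95*h^2 + 5.37*h + 1.15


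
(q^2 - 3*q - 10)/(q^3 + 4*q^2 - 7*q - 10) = (q^2 - 3*q - 10)/(q^3 + 4*q^2 - 7*q - 10)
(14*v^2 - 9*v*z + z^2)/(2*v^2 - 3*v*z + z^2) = (-7*v + z)/(-v + z)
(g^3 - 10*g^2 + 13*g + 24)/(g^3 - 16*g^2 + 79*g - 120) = (g + 1)/(g - 5)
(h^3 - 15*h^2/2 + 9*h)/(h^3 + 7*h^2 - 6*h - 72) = h*(2*h^2 - 15*h + 18)/(2*(h^3 + 7*h^2 - 6*h - 72))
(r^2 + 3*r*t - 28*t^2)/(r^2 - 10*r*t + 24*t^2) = (r + 7*t)/(r - 6*t)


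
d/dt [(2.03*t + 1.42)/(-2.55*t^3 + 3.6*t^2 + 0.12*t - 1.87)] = (10.353*t^3 + 3.555*t^2 - 10.224*t - 3.9665)/(6.5025*t^6 - 18.36*t^5 + 12.348*t^4 + 10.401*t^3 - 13.4496*t^2 - 0.4488*t + 3.4969)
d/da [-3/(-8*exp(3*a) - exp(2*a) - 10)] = (-72*exp(a) - 6)*exp(2*a)/(8*exp(3*a) + exp(2*a) + 10)^2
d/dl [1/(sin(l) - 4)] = -cos(l)/(sin(l) - 4)^2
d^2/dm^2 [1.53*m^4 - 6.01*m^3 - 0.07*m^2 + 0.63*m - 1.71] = 18.36*m^2 - 36.06*m - 0.14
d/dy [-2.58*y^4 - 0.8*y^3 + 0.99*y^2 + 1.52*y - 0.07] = -10.32*y^3 - 2.4*y^2 + 1.98*y + 1.52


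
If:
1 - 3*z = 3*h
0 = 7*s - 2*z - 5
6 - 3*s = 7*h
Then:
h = 25/43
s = 83/129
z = -32/129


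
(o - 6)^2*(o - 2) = o^3 - 14*o^2 + 60*o - 72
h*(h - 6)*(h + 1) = h^3 - 5*h^2 - 6*h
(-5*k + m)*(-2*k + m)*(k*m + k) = 10*k^3*m + 10*k^3 - 7*k^2*m^2 - 7*k^2*m + k*m^3 + k*m^2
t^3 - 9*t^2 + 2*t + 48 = (t - 8)*(t - 3)*(t + 2)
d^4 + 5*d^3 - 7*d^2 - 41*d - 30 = (d - 3)*(d + 1)*(d + 2)*(d + 5)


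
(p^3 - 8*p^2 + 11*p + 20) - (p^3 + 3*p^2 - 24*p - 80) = -11*p^2 + 35*p + 100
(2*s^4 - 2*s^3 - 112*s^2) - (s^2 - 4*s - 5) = 2*s^4 - 2*s^3 - 113*s^2 + 4*s + 5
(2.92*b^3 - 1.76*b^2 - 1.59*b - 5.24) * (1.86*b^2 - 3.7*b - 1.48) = 5.4312*b^5 - 14.0776*b^4 - 0.766999999999999*b^3 - 1.2586*b^2 + 21.7412*b + 7.7552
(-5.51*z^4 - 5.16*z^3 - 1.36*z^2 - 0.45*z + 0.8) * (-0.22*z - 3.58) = 1.2122*z^5 + 20.861*z^4 + 18.772*z^3 + 4.9678*z^2 + 1.435*z - 2.864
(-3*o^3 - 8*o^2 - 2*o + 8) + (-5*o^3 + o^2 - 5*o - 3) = -8*o^3 - 7*o^2 - 7*o + 5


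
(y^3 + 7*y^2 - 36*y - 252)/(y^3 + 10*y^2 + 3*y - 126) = (y - 6)/(y - 3)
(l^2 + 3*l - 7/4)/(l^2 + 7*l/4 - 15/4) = (4*l^2 + 12*l - 7)/(4*l^2 + 7*l - 15)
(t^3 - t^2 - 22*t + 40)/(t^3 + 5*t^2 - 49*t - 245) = (t^2 - 6*t + 8)/(t^2 - 49)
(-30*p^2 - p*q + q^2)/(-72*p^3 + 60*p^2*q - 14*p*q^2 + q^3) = (5*p + q)/(12*p^2 - 8*p*q + q^2)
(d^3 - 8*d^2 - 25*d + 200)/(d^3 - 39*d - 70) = (d^2 - 13*d + 40)/(d^2 - 5*d - 14)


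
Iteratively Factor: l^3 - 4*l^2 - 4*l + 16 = (l - 2)*(l^2 - 2*l - 8) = (l - 4)*(l - 2)*(l + 2)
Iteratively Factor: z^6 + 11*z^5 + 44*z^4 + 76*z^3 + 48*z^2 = (z)*(z^5 + 11*z^4 + 44*z^3 + 76*z^2 + 48*z) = z*(z + 4)*(z^4 + 7*z^3 + 16*z^2 + 12*z) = z*(z + 3)*(z + 4)*(z^3 + 4*z^2 + 4*z) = z*(z + 2)*(z + 3)*(z + 4)*(z^2 + 2*z) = z^2*(z + 2)*(z + 3)*(z + 4)*(z + 2)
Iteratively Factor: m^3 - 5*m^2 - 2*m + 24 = (m - 3)*(m^2 - 2*m - 8) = (m - 3)*(m + 2)*(m - 4)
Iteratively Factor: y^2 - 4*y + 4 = (y - 2)*(y - 2)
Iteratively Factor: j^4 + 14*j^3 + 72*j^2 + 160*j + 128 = (j + 2)*(j^3 + 12*j^2 + 48*j + 64) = (j + 2)*(j + 4)*(j^2 + 8*j + 16) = (j + 2)*(j + 4)^2*(j + 4)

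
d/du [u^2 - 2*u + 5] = 2*u - 2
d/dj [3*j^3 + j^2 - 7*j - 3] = 9*j^2 + 2*j - 7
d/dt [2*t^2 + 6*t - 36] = 4*t + 6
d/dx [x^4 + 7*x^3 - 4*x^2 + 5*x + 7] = 4*x^3 + 21*x^2 - 8*x + 5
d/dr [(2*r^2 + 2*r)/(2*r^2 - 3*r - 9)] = 2*(-5*r^2 - 18*r - 9)/(4*r^4 - 12*r^3 - 27*r^2 + 54*r + 81)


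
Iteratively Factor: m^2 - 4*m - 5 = (m + 1)*(m - 5)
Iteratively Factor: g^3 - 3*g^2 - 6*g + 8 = (g - 4)*(g^2 + g - 2) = (g - 4)*(g + 2)*(g - 1)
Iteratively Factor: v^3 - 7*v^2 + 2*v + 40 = (v + 2)*(v^2 - 9*v + 20) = (v - 4)*(v + 2)*(v - 5)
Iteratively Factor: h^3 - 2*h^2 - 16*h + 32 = (h + 4)*(h^2 - 6*h + 8) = (h - 2)*(h + 4)*(h - 4)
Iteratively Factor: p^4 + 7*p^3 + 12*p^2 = (p)*(p^3 + 7*p^2 + 12*p) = p*(p + 4)*(p^2 + 3*p) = p^2*(p + 4)*(p + 3)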